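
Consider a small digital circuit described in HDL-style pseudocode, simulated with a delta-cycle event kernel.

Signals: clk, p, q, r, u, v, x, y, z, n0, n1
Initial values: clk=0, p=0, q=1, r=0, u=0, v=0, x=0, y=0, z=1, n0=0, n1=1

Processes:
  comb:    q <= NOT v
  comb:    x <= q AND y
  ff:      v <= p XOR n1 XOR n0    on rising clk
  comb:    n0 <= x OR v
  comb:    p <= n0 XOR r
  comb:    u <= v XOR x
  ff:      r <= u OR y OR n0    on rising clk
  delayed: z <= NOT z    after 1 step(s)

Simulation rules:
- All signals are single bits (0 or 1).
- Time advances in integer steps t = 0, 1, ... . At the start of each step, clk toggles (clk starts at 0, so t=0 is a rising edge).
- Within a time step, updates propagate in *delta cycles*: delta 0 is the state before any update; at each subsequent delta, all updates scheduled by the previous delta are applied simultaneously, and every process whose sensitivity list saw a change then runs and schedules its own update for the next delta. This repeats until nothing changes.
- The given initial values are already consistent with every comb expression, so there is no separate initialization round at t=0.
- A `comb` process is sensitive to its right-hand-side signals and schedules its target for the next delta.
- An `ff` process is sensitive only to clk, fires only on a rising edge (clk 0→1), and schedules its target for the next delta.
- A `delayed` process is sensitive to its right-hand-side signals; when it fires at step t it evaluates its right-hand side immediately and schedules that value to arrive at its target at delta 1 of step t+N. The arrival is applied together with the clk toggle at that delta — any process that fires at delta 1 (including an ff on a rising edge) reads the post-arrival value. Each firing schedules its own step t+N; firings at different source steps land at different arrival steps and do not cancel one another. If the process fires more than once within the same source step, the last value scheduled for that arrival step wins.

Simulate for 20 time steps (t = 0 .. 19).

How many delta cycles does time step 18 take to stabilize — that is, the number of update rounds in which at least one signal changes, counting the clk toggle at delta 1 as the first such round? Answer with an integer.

3

t=0 Δ0: p=0 x=0 z=1 v=0 u=0 clk=0 q=1 n0=0 r=0 y=0 n1=1
  Δ1: clk:0→1
  Δ2: v:0→1
  Δ3: u:0→1, q:1→0, n0:0→1
  Δ4: p:0→1
  (4Δ to stable)
t=1 Δ0: p=1 x=0 z=1 v=1 u=1 clk=1 q=0 n0=1 r=0 y=0 n1=1
  Δ1: clk:1→0
  (1Δ to stable)
t=2 Δ0: p=1 x=0 z=1 v=1 u=1 clk=0 q=0 n0=1 r=0 y=0 n1=1
  Δ1: clk:0→1
  Δ2: r:0→1
  Δ3: p:1→0
  (3Δ to stable)
t=3 Δ0: p=0 x=0 z=1 v=1 u=1 clk=1 q=0 n0=1 r=1 y=0 n1=1
  Δ1: clk:1→0
  (1Δ to stable)
t=4 Δ0: p=0 x=0 z=1 v=1 u=1 clk=0 q=0 n0=1 r=1 y=0 n1=1
  Δ1: clk:0→1
  Δ2: v:1→0
  Δ3: u:1→0, q:0→1, n0:1→0
  Δ4: p:0→1
  (4Δ to stable)
t=5 Δ0: p=1 x=0 z=1 v=0 u=0 clk=1 q=1 n0=0 r=1 y=0 n1=1
  Δ1: clk:1→0
  (1Δ to stable)
t=6 Δ0: p=1 x=0 z=1 v=0 u=0 clk=0 q=1 n0=0 r=1 y=0 n1=1
  Δ1: clk:0→1
  Δ2: r:1→0
  Δ3: p:1→0
  (3Δ to stable)
t=7 Δ0: p=0 x=0 z=1 v=0 u=0 clk=1 q=1 n0=0 r=0 y=0 n1=1
  Δ1: clk:1→0
  (1Δ to stable)
t=8 Δ0: p=0 x=0 z=1 v=0 u=0 clk=0 q=1 n0=0 r=0 y=0 n1=1
  Δ1: clk:0→1
  Δ2: v:0→1
  Δ3: u:0→1, q:1→0, n0:0→1
  Δ4: p:0→1
  (4Δ to stable)
t=9 Δ0: p=1 x=0 z=1 v=1 u=1 clk=1 q=0 n0=1 r=0 y=0 n1=1
  Δ1: clk:1→0
  (1Δ to stable)
t=10 Δ0: p=1 x=0 z=1 v=1 u=1 clk=0 q=0 n0=1 r=0 y=0 n1=1
  Δ1: clk:0→1
  Δ2: r:0→1
  Δ3: p:1→0
  (3Δ to stable)
t=11 Δ0: p=0 x=0 z=1 v=1 u=1 clk=1 q=0 n0=1 r=1 y=0 n1=1
  Δ1: clk:1→0
  (1Δ to stable)
t=12 Δ0: p=0 x=0 z=1 v=1 u=1 clk=0 q=0 n0=1 r=1 y=0 n1=1
  Δ1: clk:0→1
  Δ2: v:1→0
  Δ3: u:1→0, q:0→1, n0:1→0
  Δ4: p:0→1
  (4Δ to stable)
t=13 Δ0: p=1 x=0 z=1 v=0 u=0 clk=1 q=1 n0=0 r=1 y=0 n1=1
  Δ1: clk:1→0
  (1Δ to stable)
t=14 Δ0: p=1 x=0 z=1 v=0 u=0 clk=0 q=1 n0=0 r=1 y=0 n1=1
  Δ1: clk:0→1
  Δ2: r:1→0
  Δ3: p:1→0
  (3Δ to stable)
t=15 Δ0: p=0 x=0 z=1 v=0 u=0 clk=1 q=1 n0=0 r=0 y=0 n1=1
  Δ1: clk:1→0
  (1Δ to stable)
t=16 Δ0: p=0 x=0 z=1 v=0 u=0 clk=0 q=1 n0=0 r=0 y=0 n1=1
  Δ1: clk:0→1
  Δ2: v:0→1
  Δ3: u:0→1, q:1→0, n0:0→1
  Δ4: p:0→1
  (4Δ to stable)
t=17 Δ0: p=1 x=0 z=1 v=1 u=1 clk=1 q=0 n0=1 r=0 y=0 n1=1
  Δ1: clk:1→0
  (1Δ to stable)
t=18 Δ0: p=1 x=0 z=1 v=1 u=1 clk=0 q=0 n0=1 r=0 y=0 n1=1
  Δ1: clk:0→1
  Δ2: r:0→1
  Δ3: p:1→0
  (3Δ to stable)
t=19 Δ0: p=0 x=0 z=1 v=1 u=1 clk=1 q=0 n0=1 r=1 y=0 n1=1
  Δ1: clk:1→0
  (1Δ to stable)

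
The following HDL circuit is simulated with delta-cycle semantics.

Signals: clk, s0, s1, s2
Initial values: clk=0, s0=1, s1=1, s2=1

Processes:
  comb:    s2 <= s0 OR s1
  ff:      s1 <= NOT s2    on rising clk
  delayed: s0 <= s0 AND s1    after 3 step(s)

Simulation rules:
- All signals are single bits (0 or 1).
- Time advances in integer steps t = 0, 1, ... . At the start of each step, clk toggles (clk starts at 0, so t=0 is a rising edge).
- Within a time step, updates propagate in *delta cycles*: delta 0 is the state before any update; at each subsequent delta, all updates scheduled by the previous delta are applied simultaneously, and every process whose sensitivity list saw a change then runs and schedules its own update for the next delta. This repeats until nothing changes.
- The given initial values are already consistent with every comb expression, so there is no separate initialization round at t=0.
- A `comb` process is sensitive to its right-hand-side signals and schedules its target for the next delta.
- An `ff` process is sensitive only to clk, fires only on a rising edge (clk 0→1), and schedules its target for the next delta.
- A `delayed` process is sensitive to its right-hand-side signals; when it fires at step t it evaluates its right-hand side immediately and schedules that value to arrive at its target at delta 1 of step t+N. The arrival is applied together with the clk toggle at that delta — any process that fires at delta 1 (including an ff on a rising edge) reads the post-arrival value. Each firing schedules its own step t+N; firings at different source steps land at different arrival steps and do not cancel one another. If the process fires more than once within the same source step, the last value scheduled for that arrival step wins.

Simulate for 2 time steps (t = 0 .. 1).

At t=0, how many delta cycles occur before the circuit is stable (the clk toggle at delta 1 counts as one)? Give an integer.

t=0 Δ0: clk=0 s2=1 s1=1 s0=1
  Δ1: clk:0→1
  Δ2: s1:1→0
  (2Δ to stable)
t=1 Δ0: clk=1 s2=1 s1=0 s0=1
  Δ1: clk:1→0
  (1Δ to stable)

2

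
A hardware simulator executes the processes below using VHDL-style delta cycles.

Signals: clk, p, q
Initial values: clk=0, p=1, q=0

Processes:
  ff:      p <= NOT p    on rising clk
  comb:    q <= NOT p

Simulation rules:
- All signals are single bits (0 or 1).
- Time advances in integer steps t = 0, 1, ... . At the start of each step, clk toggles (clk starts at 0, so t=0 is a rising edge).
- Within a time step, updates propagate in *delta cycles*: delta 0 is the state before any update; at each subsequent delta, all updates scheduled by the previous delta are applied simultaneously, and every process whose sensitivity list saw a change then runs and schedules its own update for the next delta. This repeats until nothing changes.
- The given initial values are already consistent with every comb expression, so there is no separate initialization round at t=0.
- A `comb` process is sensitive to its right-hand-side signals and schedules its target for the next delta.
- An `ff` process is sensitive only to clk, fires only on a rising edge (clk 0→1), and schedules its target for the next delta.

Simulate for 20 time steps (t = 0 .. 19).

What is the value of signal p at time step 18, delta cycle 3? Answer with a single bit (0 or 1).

t=0 Δ0: clk=0 p=1 q=0
  Δ1: clk:0→1
  Δ2: p:1→0
  Δ3: q:0→1
  (3Δ to stable)
t=1 Δ0: clk=1 p=0 q=1
  Δ1: clk:1→0
  (1Δ to stable)
t=2 Δ0: clk=0 p=0 q=1
  Δ1: clk:0→1
  Δ2: p:0→1
  Δ3: q:1→0
  (3Δ to stable)
t=3 Δ0: clk=1 p=1 q=0
  Δ1: clk:1→0
  (1Δ to stable)
t=4 Δ0: clk=0 p=1 q=0
  Δ1: clk:0→1
  Δ2: p:1→0
  Δ3: q:0→1
  (3Δ to stable)
t=5 Δ0: clk=1 p=0 q=1
  Δ1: clk:1→0
  (1Δ to stable)
t=6 Δ0: clk=0 p=0 q=1
  Δ1: clk:0→1
  Δ2: p:0→1
  Δ3: q:1→0
  (3Δ to stable)
t=7 Δ0: clk=1 p=1 q=0
  Δ1: clk:1→0
  (1Δ to stable)
t=8 Δ0: clk=0 p=1 q=0
  Δ1: clk:0→1
  Δ2: p:1→0
  Δ3: q:0→1
  (3Δ to stable)
t=9 Δ0: clk=1 p=0 q=1
  Δ1: clk:1→0
  (1Δ to stable)
t=10 Δ0: clk=0 p=0 q=1
  Δ1: clk:0→1
  Δ2: p:0→1
  Δ3: q:1→0
  (3Δ to stable)
t=11 Δ0: clk=1 p=1 q=0
  Δ1: clk:1→0
  (1Δ to stable)
t=12 Δ0: clk=0 p=1 q=0
  Δ1: clk:0→1
  Δ2: p:1→0
  Δ3: q:0→1
  (3Δ to stable)
t=13 Δ0: clk=1 p=0 q=1
  Δ1: clk:1→0
  (1Δ to stable)
t=14 Δ0: clk=0 p=0 q=1
  Δ1: clk:0→1
  Δ2: p:0→1
  Δ3: q:1→0
  (3Δ to stable)
t=15 Δ0: clk=1 p=1 q=0
  Δ1: clk:1→0
  (1Δ to stable)
t=16 Δ0: clk=0 p=1 q=0
  Δ1: clk:0→1
  Δ2: p:1→0
  Δ3: q:0→1
  (3Δ to stable)
t=17 Δ0: clk=1 p=0 q=1
  Δ1: clk:1→0
  (1Δ to stable)
t=18 Δ0: clk=0 p=0 q=1
  Δ1: clk:0→1
  Δ2: p:0→1
  Δ3: q:1→0
  (3Δ to stable)
t=19 Δ0: clk=1 p=1 q=0
  Δ1: clk:1→0
  (1Δ to stable)

1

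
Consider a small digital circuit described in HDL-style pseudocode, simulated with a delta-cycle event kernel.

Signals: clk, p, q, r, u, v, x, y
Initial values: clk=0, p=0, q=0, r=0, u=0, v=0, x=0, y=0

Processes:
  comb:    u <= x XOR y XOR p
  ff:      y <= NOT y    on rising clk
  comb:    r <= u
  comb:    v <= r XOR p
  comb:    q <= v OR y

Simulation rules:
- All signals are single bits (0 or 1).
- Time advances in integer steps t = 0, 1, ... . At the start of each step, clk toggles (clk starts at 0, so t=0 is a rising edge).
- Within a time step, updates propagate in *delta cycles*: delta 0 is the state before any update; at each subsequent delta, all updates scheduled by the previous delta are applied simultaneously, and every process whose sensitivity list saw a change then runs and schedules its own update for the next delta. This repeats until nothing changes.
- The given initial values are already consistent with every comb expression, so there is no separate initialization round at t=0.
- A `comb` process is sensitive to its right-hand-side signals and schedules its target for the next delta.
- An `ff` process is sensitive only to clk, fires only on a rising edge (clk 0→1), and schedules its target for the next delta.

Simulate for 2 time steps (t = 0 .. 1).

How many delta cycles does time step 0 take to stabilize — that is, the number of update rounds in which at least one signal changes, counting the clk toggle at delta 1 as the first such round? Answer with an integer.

5

t=0 Δ0: v=0 clk=0 r=0 u=0 p=0 y=0 x=0 q=0
  Δ1: clk:0→1
  Δ2: y:0→1
  Δ3: u:0→1, q:0→1
  Δ4: r:0→1
  Δ5: v:0→1
  (5Δ to stable)
t=1 Δ0: v=1 clk=1 r=1 u=1 p=0 y=1 x=0 q=1
  Δ1: clk:1→0
  (1Δ to stable)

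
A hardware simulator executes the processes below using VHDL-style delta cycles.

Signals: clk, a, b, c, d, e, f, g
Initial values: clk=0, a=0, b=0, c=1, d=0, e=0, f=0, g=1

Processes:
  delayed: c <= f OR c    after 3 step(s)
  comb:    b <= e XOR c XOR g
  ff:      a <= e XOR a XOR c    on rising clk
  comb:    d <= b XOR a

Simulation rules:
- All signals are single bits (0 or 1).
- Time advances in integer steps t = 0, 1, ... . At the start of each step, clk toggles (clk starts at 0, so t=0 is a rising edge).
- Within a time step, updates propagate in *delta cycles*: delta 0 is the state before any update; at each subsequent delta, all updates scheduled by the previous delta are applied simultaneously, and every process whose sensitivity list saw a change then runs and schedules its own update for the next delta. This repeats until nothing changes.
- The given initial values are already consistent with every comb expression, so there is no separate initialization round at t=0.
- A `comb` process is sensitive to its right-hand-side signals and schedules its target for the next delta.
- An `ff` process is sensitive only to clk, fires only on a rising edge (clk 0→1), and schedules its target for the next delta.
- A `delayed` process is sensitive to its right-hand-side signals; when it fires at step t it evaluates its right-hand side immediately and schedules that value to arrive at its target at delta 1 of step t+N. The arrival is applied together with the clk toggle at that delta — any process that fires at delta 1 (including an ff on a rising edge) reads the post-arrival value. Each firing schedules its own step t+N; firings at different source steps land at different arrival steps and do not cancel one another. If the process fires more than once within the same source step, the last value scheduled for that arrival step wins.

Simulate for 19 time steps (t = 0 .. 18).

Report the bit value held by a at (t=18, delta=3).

[bits: a,f,c,clk,g,b,d,e]
t=0: Δ0=00101000 Δ1=00111000 Δ2=10111000 Δ3=10111010 | 3Δ
t=1: Δ0=10111010 Δ1=10101010 | 1Δ
t=2: Δ0=10101010 Δ1=10111010 Δ2=00111010 Δ3=00111000 | 3Δ
t=3: Δ0=00111000 Δ1=00101000 | 1Δ
t=4: Δ0=00101000 Δ1=00111000 Δ2=10111000 Δ3=10111010 | 3Δ
t=5: Δ0=10111010 Δ1=10101010 | 1Δ
t=6: Δ0=10101010 Δ1=10111010 Δ2=00111010 Δ3=00111000 | 3Δ
t=7: Δ0=00111000 Δ1=00101000 | 1Δ
t=8: Δ0=00101000 Δ1=00111000 Δ2=10111000 Δ3=10111010 | 3Δ
t=9: Δ0=10111010 Δ1=10101010 | 1Δ
t=10: Δ0=10101010 Δ1=10111010 Δ2=00111010 Δ3=00111000 | 3Δ
t=11: Δ0=00111000 Δ1=00101000 | 1Δ
t=12: Δ0=00101000 Δ1=00111000 Δ2=10111000 Δ3=10111010 | 3Δ
t=13: Δ0=10111010 Δ1=10101010 | 1Δ
t=14: Δ0=10101010 Δ1=10111010 Δ2=00111010 Δ3=00111000 | 3Δ
t=15: Δ0=00111000 Δ1=00101000 | 1Δ
t=16: Δ0=00101000 Δ1=00111000 Δ2=10111000 Δ3=10111010 | 3Δ
t=17: Δ0=10111010 Δ1=10101010 | 1Δ
t=18: Δ0=10101010 Δ1=10111010 Δ2=00111010 Δ3=00111000 | 3Δ

0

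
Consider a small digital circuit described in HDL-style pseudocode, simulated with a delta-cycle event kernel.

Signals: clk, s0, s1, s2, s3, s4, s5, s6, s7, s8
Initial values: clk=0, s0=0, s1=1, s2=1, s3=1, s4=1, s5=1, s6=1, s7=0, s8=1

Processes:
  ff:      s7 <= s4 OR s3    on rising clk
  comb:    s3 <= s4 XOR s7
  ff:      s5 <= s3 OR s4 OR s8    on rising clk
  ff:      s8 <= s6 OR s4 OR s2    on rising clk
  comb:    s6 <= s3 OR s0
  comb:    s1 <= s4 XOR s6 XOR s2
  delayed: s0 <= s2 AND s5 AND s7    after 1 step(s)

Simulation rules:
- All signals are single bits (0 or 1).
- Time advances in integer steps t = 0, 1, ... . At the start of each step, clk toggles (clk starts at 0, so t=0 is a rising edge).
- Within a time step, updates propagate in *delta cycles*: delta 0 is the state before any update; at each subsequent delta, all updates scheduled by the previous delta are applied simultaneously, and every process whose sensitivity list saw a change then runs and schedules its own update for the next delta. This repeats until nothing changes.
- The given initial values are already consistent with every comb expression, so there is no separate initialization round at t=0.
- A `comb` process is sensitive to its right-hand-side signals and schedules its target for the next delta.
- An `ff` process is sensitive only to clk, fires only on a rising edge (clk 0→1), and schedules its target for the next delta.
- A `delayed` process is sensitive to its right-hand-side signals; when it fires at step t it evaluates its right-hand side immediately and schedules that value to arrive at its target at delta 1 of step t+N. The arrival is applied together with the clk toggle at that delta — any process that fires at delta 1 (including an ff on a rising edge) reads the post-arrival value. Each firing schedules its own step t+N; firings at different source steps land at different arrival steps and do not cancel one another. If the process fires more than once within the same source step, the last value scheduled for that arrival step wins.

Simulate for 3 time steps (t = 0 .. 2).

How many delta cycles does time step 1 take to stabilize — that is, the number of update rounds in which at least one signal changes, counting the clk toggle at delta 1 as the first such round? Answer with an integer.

3

t=0 Δ0: s6=1 clk=0 s8=1 s7=0 s2=1 s4=1 s3=1 s5=1 s0=0 s1=1
  Δ1: clk:0→1
  Δ2: s7:0→1
  Δ3: s3:1→0
  Δ4: s6:1→0
  Δ5: s1:1→0
  (5Δ to stable)
t=1 Δ0: s6=0 clk=1 s8=1 s7=1 s2=1 s4=1 s3=0 s5=1 s0=0 s1=0
  Δ1: clk:1→0, s0:0→1
  Δ2: s6:0→1
  Δ3: s1:0→1
  (3Δ to stable)
t=2 Δ0: s6=1 clk=0 s8=1 s7=1 s2=1 s4=1 s3=0 s5=1 s0=1 s1=1
  Δ1: clk:0→1
  (1Δ to stable)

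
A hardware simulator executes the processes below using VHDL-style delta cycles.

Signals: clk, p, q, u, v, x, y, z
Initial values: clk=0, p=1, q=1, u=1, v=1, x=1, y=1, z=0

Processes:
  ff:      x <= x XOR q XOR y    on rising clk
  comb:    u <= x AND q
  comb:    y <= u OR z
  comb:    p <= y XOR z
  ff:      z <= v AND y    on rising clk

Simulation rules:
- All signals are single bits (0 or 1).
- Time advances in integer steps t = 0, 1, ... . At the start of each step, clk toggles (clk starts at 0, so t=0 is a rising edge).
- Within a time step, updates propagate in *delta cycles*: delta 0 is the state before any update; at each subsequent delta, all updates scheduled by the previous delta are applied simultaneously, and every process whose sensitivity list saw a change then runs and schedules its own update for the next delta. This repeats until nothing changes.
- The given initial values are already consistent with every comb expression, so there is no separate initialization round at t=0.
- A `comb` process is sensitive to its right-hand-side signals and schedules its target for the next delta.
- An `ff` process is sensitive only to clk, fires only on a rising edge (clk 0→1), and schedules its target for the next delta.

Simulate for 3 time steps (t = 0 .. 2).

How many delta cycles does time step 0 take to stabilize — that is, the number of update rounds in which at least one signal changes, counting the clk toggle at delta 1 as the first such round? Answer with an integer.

[bits: y,z,clk,x,q,u,p,v]
t=0: Δ0=10011111 Δ1=10111111 Δ2=11111111 Δ3=11111101 | 3Δ
t=1: Δ0=11111101 Δ1=11011101 | 1Δ
t=2: Δ0=11011101 Δ1=11111101 | 1Δ

3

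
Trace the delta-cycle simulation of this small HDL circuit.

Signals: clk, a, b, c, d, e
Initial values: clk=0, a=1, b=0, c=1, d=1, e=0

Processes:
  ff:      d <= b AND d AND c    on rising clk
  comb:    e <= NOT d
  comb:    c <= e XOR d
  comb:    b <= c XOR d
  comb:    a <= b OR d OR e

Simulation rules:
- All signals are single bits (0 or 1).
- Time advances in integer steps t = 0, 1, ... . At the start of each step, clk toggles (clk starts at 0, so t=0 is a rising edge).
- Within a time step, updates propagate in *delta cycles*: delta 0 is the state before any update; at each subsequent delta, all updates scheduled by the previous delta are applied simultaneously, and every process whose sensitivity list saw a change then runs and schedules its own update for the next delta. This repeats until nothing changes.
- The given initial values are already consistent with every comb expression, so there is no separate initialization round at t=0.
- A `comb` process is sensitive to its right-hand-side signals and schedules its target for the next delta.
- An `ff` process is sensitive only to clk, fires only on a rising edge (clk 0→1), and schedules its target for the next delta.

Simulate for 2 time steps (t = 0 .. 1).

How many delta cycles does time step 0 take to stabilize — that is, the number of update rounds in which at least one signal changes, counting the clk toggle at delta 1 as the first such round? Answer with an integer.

[bits: e,d,c,a,clk,b]
t=0: Δ0=011100 Δ1=011110 Δ2=001110 Δ3=100011 Δ4=101110 Δ5=101111 | 5Δ
t=1: Δ0=101111 Δ1=101101 | 1Δ

5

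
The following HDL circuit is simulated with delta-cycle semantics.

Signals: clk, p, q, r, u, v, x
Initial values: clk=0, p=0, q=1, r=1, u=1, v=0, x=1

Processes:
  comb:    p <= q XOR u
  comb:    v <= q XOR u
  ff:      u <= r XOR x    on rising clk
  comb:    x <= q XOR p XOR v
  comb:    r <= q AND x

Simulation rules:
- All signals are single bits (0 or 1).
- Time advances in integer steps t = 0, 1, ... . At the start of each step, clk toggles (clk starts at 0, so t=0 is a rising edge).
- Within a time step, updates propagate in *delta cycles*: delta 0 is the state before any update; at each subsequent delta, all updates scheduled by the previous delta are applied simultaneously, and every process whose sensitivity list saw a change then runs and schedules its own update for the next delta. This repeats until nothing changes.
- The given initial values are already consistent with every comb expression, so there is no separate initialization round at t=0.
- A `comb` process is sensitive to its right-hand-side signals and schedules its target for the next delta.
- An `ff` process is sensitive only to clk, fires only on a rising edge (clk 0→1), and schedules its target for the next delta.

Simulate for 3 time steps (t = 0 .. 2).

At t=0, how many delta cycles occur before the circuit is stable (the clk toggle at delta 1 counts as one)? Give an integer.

t0.Δ0 clk=0 p=0 q=1 u=1 v=0 x=1 r=1
t0.Δ1 clk=1 p=0 q=1 u=1 v=0 x=1 r=1
t0.Δ2 clk=1 p=0 q=1 u=0 v=0 x=1 r=1
t0.Δ3 clk=1 p=1 q=1 u=0 v=1 x=1 r=1
t1.Δ0 clk=1 p=1 q=1 u=0 v=1 x=1 r=1
t1.Δ1 clk=0 p=1 q=1 u=0 v=1 x=1 r=1
t2.Δ0 clk=0 p=1 q=1 u=0 v=1 x=1 r=1
t2.Δ1 clk=1 p=1 q=1 u=0 v=1 x=1 r=1

3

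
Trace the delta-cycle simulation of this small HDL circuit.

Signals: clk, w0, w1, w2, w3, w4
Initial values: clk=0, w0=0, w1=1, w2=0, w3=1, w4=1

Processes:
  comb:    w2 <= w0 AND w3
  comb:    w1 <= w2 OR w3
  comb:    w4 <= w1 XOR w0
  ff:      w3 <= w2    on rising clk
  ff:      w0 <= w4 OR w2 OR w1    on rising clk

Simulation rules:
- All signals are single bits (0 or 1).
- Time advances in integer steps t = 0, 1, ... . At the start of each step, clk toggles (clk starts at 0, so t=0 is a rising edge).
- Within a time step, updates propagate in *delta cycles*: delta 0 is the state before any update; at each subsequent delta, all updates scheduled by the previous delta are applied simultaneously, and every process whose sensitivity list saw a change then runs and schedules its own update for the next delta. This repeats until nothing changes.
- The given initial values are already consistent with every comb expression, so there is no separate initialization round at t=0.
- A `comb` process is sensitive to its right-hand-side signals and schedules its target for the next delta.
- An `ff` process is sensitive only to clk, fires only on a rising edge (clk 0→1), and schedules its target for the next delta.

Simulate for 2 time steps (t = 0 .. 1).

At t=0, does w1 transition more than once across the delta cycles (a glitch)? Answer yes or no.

t=0 Δ0: w4=1 clk=0 w3=1 w1=1 w2=0 w0=0
  Δ1: clk:0→1
  Δ2: w3:1→0, w0:0→1
  Δ3: w4:1→0, w1:1→0
  Δ4: w4:0→1
  (4Δ to stable)
t=1 Δ0: w4=1 clk=1 w3=0 w1=0 w2=0 w0=1
  Δ1: clk:1→0
  (1Δ to stable)

no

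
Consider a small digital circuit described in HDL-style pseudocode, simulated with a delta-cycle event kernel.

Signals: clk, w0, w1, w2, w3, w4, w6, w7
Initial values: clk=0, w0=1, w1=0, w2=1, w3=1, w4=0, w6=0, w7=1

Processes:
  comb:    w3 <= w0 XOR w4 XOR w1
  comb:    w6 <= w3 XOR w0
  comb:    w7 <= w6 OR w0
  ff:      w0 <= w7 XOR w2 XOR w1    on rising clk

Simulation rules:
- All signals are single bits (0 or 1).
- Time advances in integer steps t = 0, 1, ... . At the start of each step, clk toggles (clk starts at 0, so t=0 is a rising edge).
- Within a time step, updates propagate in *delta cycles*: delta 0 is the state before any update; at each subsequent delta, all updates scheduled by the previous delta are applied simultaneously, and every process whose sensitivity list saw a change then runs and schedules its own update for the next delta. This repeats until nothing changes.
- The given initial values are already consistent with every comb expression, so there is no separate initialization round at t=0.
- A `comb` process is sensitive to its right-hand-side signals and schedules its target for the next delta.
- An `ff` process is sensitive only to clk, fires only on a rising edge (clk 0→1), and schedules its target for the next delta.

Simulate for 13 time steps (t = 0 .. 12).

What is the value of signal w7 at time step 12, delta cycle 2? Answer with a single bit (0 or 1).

[bits: w2,w1,clk,w4,w6,w0,w7,w3]
t=0: Δ0=10000111 Δ1=10100111 Δ2=10100011 Δ3=10101000 Δ4=10100010 Δ5=10100000 | 5Δ
t=1: Δ0=10100000 Δ1=10000000 | 1Δ
t=2: Δ0=10000000 Δ1=10100000 Δ2=10100100 Δ3=10101111 Δ4=10100111 | 4Δ
t=3: Δ0=10100111 Δ1=10000111 | 1Δ
t=4: Δ0=10000111 Δ1=10100111 Δ2=10100011 Δ3=10101000 Δ4=10100010 Δ5=10100000 | 5Δ
t=5: Δ0=10100000 Δ1=10000000 | 1Δ
t=6: Δ0=10000000 Δ1=10100000 Δ2=10100100 Δ3=10101111 Δ4=10100111 | 4Δ
t=7: Δ0=10100111 Δ1=10000111 | 1Δ
t=8: Δ0=10000111 Δ1=10100111 Δ2=10100011 Δ3=10101000 Δ4=10100010 Δ5=10100000 | 5Δ
t=9: Δ0=10100000 Δ1=10000000 | 1Δ
t=10: Δ0=10000000 Δ1=10100000 Δ2=10100100 Δ3=10101111 Δ4=10100111 | 4Δ
t=11: Δ0=10100111 Δ1=10000111 | 1Δ
t=12: Δ0=10000111 Δ1=10100111 Δ2=10100011 Δ3=10101000 Δ4=10100010 Δ5=10100000 | 5Δ

1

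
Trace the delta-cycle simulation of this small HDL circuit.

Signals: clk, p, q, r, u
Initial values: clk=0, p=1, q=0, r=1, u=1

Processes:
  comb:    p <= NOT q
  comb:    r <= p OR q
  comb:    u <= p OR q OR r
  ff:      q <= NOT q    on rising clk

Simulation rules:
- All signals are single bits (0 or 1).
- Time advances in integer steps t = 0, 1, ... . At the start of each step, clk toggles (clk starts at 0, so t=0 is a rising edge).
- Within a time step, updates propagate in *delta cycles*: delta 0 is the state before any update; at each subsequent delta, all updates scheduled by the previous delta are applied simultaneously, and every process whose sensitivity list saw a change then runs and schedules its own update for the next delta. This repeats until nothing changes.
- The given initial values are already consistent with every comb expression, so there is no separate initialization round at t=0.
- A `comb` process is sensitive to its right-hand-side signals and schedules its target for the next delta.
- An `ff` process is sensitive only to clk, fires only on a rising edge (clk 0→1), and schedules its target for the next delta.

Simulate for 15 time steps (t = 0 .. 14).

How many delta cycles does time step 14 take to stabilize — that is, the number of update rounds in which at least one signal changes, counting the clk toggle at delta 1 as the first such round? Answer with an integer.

t0.Δ0 u=1 p=1 q=0 r=1 clk=0
t0.Δ1 u=1 p=1 q=0 r=1 clk=1
t0.Δ2 u=1 p=1 q=1 r=1 clk=1
t0.Δ3 u=1 p=0 q=1 r=1 clk=1
t1.Δ0 u=1 p=0 q=1 r=1 clk=1
t1.Δ1 u=1 p=0 q=1 r=1 clk=0
t2.Δ0 u=1 p=0 q=1 r=1 clk=0
t2.Δ1 u=1 p=0 q=1 r=1 clk=1
t2.Δ2 u=1 p=0 q=0 r=1 clk=1
t2.Δ3 u=1 p=1 q=0 r=0 clk=1
t2.Δ4 u=1 p=1 q=0 r=1 clk=1
t3.Δ0 u=1 p=1 q=0 r=1 clk=1
t3.Δ1 u=1 p=1 q=0 r=1 clk=0
t4.Δ0 u=1 p=1 q=0 r=1 clk=0
t4.Δ1 u=1 p=1 q=0 r=1 clk=1
t4.Δ2 u=1 p=1 q=1 r=1 clk=1
t4.Δ3 u=1 p=0 q=1 r=1 clk=1
t5.Δ0 u=1 p=0 q=1 r=1 clk=1
t5.Δ1 u=1 p=0 q=1 r=1 clk=0
t6.Δ0 u=1 p=0 q=1 r=1 clk=0
t6.Δ1 u=1 p=0 q=1 r=1 clk=1
t6.Δ2 u=1 p=0 q=0 r=1 clk=1
t6.Δ3 u=1 p=1 q=0 r=0 clk=1
t6.Δ4 u=1 p=1 q=0 r=1 clk=1
t7.Δ0 u=1 p=1 q=0 r=1 clk=1
t7.Δ1 u=1 p=1 q=0 r=1 clk=0
t8.Δ0 u=1 p=1 q=0 r=1 clk=0
t8.Δ1 u=1 p=1 q=0 r=1 clk=1
t8.Δ2 u=1 p=1 q=1 r=1 clk=1
t8.Δ3 u=1 p=0 q=1 r=1 clk=1
t9.Δ0 u=1 p=0 q=1 r=1 clk=1
t9.Δ1 u=1 p=0 q=1 r=1 clk=0
t10.Δ0 u=1 p=0 q=1 r=1 clk=0
t10.Δ1 u=1 p=0 q=1 r=1 clk=1
t10.Δ2 u=1 p=0 q=0 r=1 clk=1
t10.Δ3 u=1 p=1 q=0 r=0 clk=1
t10.Δ4 u=1 p=1 q=0 r=1 clk=1
t11.Δ0 u=1 p=1 q=0 r=1 clk=1
t11.Δ1 u=1 p=1 q=0 r=1 clk=0
t12.Δ0 u=1 p=1 q=0 r=1 clk=0
t12.Δ1 u=1 p=1 q=0 r=1 clk=1
t12.Δ2 u=1 p=1 q=1 r=1 clk=1
t12.Δ3 u=1 p=0 q=1 r=1 clk=1
t13.Δ0 u=1 p=0 q=1 r=1 clk=1
t13.Δ1 u=1 p=0 q=1 r=1 clk=0
t14.Δ0 u=1 p=0 q=1 r=1 clk=0
t14.Δ1 u=1 p=0 q=1 r=1 clk=1
t14.Δ2 u=1 p=0 q=0 r=1 clk=1
t14.Δ3 u=1 p=1 q=0 r=0 clk=1
t14.Δ4 u=1 p=1 q=0 r=1 clk=1

4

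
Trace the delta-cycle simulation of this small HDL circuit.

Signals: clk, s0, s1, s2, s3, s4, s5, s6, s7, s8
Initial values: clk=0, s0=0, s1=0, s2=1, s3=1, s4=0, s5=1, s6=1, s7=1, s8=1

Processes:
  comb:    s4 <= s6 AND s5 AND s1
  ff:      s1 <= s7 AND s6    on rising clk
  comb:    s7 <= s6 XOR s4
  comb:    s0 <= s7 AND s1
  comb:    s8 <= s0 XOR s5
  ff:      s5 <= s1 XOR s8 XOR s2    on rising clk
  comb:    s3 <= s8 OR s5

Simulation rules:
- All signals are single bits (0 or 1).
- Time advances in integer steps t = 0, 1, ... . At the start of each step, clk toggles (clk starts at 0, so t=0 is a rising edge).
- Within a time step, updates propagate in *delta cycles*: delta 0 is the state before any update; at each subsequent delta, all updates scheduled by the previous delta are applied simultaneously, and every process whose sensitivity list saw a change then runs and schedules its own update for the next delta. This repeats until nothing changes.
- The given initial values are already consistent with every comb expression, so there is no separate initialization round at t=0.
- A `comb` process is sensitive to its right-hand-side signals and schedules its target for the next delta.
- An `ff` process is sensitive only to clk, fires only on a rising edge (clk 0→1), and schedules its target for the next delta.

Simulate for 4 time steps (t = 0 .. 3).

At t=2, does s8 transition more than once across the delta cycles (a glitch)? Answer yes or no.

t0.Δ0 s3=1 s5=1 s8=1 s6=1 s4=0 s1=0 s7=1 s2=1 s0=0 clk=0
t0.Δ1 s3=1 s5=1 s8=1 s6=1 s4=0 s1=0 s7=1 s2=1 s0=0 clk=1
t0.Δ2 s3=1 s5=0 s8=1 s6=1 s4=0 s1=1 s7=1 s2=1 s0=0 clk=1
t0.Δ3 s3=1 s5=0 s8=0 s6=1 s4=0 s1=1 s7=1 s2=1 s0=1 clk=1
t0.Δ4 s3=0 s5=0 s8=1 s6=1 s4=0 s1=1 s7=1 s2=1 s0=1 clk=1
t0.Δ5 s3=1 s5=0 s8=1 s6=1 s4=0 s1=1 s7=1 s2=1 s0=1 clk=1
t1.Δ0 s3=1 s5=0 s8=1 s6=1 s4=0 s1=1 s7=1 s2=1 s0=1 clk=1
t1.Δ1 s3=1 s5=0 s8=1 s6=1 s4=0 s1=1 s7=1 s2=1 s0=1 clk=0
t2.Δ0 s3=1 s5=0 s8=1 s6=1 s4=0 s1=1 s7=1 s2=1 s0=1 clk=0
t2.Δ1 s3=1 s5=0 s8=1 s6=1 s4=0 s1=1 s7=1 s2=1 s0=1 clk=1
t2.Δ2 s3=1 s5=1 s8=1 s6=1 s4=0 s1=1 s7=1 s2=1 s0=1 clk=1
t2.Δ3 s3=1 s5=1 s8=0 s6=1 s4=1 s1=1 s7=1 s2=1 s0=1 clk=1
t2.Δ4 s3=1 s5=1 s8=0 s6=1 s4=1 s1=1 s7=0 s2=1 s0=1 clk=1
t2.Δ5 s3=1 s5=1 s8=0 s6=1 s4=1 s1=1 s7=0 s2=1 s0=0 clk=1
t2.Δ6 s3=1 s5=1 s8=1 s6=1 s4=1 s1=1 s7=0 s2=1 s0=0 clk=1
t3.Δ0 s3=1 s5=1 s8=1 s6=1 s4=1 s1=1 s7=0 s2=1 s0=0 clk=1
t3.Δ1 s3=1 s5=1 s8=1 s6=1 s4=1 s1=1 s7=0 s2=1 s0=0 clk=0

yes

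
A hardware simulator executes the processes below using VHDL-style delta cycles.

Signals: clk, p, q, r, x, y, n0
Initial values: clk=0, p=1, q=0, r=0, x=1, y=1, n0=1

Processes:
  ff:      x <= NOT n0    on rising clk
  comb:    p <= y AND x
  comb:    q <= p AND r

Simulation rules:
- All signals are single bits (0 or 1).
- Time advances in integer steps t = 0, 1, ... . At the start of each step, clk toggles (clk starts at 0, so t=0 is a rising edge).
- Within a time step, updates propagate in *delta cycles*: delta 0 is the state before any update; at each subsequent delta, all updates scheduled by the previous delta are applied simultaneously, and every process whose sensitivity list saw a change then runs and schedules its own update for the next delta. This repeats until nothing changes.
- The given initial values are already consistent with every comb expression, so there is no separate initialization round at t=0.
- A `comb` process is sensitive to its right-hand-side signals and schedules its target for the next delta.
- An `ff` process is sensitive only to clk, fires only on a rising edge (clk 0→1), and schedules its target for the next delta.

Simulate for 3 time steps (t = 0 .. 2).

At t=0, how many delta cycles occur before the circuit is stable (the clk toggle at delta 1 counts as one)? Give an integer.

3

t=0 Δ0: x=1 q=0 n0=1 y=1 r=0 clk=0 p=1
  Δ1: clk:0→1
  Δ2: x:1→0
  Δ3: p:1→0
  (3Δ to stable)
t=1 Δ0: x=0 q=0 n0=1 y=1 r=0 clk=1 p=0
  Δ1: clk:1→0
  (1Δ to stable)
t=2 Δ0: x=0 q=0 n0=1 y=1 r=0 clk=0 p=0
  Δ1: clk:0→1
  (1Δ to stable)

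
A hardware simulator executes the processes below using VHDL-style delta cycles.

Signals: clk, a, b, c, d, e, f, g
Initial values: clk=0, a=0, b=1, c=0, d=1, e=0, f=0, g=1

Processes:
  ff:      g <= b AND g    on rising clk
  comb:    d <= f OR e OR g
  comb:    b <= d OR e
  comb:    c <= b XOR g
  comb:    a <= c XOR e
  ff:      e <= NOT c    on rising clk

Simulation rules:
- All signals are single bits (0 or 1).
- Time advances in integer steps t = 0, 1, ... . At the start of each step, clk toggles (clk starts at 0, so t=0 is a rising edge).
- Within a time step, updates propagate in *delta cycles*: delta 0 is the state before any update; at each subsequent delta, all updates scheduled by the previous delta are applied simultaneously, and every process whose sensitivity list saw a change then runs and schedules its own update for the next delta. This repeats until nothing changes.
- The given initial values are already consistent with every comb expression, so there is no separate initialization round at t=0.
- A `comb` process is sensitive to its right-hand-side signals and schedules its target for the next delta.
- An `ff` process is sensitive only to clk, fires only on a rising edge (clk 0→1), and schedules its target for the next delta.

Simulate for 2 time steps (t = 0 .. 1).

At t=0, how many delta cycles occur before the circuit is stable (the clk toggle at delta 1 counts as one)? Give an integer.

t0.Δ0 clk=0 a=0 e=0 g=1 c=0 b=1 f=0 d=1
t0.Δ1 clk=1 a=0 e=0 g=1 c=0 b=1 f=0 d=1
t0.Δ2 clk=1 a=0 e=1 g=1 c=0 b=1 f=0 d=1
t0.Δ3 clk=1 a=1 e=1 g=1 c=0 b=1 f=0 d=1
t1.Δ0 clk=1 a=1 e=1 g=1 c=0 b=1 f=0 d=1
t1.Δ1 clk=0 a=1 e=1 g=1 c=0 b=1 f=0 d=1

3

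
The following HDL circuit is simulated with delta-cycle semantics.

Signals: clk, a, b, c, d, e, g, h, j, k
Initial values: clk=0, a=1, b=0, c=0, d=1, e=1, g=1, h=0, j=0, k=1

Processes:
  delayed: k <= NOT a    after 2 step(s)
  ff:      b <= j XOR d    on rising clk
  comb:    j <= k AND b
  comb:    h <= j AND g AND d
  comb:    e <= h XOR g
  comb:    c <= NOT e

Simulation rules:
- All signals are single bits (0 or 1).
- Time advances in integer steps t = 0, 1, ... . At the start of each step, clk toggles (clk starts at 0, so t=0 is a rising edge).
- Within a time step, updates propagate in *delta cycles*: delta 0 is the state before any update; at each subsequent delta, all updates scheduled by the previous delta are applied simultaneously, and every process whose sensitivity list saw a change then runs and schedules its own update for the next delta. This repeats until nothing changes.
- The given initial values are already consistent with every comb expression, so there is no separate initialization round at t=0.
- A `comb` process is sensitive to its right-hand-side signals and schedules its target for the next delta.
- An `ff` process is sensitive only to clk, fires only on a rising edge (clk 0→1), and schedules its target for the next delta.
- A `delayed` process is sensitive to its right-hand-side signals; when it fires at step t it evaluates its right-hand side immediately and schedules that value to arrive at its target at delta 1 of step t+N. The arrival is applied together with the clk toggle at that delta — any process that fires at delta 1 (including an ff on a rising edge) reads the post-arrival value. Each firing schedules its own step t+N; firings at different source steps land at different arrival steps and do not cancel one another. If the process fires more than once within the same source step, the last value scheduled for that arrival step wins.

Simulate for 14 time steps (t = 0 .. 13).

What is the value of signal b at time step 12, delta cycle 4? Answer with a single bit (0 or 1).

1

[bits: d,a,k,b,clk,c,j,g,h,e]
t=0: Δ0=1110000101 Δ1=1110100101 Δ2=1111100101 Δ3=1111101101 Δ4=1111101111 Δ5=1111101110 Δ6=1111111110 | 6Δ
t=1: Δ0=1111111110 Δ1=1111011110 | 1Δ
t=2: Δ0=1111011110 Δ1=1111111110 Δ2=1110111110 Δ3=1110110110 Δ4=1110110100 Δ5=1110110101 Δ6=1110100101 | 6Δ
t=3: Δ0=1110100101 Δ1=1110000101 | 1Δ
t=4: Δ0=1110000101 Δ1=1110100101 Δ2=1111100101 Δ3=1111101101 Δ4=1111101111 Δ5=1111101110 Δ6=1111111110 | 6Δ
t=5: Δ0=1111111110 Δ1=1111011110 | 1Δ
t=6: Δ0=1111011110 Δ1=1111111110 Δ2=1110111110 Δ3=1110110110 Δ4=1110110100 Δ5=1110110101 Δ6=1110100101 | 6Δ
t=7: Δ0=1110100101 Δ1=1110000101 | 1Δ
t=8: Δ0=1110000101 Δ1=1110100101 Δ2=1111100101 Δ3=1111101101 Δ4=1111101111 Δ5=1111101110 Δ6=1111111110 | 6Δ
t=9: Δ0=1111111110 Δ1=1111011110 | 1Δ
t=10: Δ0=1111011110 Δ1=1111111110 Δ2=1110111110 Δ3=1110110110 Δ4=1110110100 Δ5=1110110101 Δ6=1110100101 | 6Δ
t=11: Δ0=1110100101 Δ1=1110000101 | 1Δ
t=12: Δ0=1110000101 Δ1=1110100101 Δ2=1111100101 Δ3=1111101101 Δ4=1111101111 Δ5=1111101110 Δ6=1111111110 | 6Δ
t=13: Δ0=1111111110 Δ1=1111011110 | 1Δ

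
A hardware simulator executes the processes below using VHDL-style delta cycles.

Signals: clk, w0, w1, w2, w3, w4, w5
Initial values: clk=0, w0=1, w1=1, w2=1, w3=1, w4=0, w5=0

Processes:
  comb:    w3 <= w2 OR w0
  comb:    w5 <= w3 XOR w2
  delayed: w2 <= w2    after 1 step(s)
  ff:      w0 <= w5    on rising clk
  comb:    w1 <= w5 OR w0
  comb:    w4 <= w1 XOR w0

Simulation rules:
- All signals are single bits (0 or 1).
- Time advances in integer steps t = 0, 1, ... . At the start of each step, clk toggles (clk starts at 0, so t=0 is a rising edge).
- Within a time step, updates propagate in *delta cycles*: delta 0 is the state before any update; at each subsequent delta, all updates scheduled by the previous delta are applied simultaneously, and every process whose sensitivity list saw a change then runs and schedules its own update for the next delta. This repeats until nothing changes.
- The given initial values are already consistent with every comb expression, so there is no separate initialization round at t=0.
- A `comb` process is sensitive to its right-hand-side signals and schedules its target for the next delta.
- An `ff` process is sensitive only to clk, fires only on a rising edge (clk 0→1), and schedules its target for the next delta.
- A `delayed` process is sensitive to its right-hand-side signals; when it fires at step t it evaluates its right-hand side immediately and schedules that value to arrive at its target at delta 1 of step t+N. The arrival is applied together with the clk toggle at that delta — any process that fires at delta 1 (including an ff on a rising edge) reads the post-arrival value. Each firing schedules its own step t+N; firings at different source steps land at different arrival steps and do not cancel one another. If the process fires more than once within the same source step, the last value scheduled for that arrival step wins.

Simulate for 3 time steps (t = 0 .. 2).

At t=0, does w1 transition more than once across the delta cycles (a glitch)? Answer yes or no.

no

t0.Δ0 w3=1 clk=0 w0=1 w4=0 w2=1 w5=0 w1=1
t0.Δ1 w3=1 clk=1 w0=1 w4=0 w2=1 w5=0 w1=1
t0.Δ2 w3=1 clk=1 w0=0 w4=0 w2=1 w5=0 w1=1
t0.Δ3 w3=1 clk=1 w0=0 w4=1 w2=1 w5=0 w1=0
t0.Δ4 w3=1 clk=1 w0=0 w4=0 w2=1 w5=0 w1=0
t1.Δ0 w3=1 clk=1 w0=0 w4=0 w2=1 w5=0 w1=0
t1.Δ1 w3=1 clk=0 w0=0 w4=0 w2=1 w5=0 w1=0
t2.Δ0 w3=1 clk=0 w0=0 w4=0 w2=1 w5=0 w1=0
t2.Δ1 w3=1 clk=1 w0=0 w4=0 w2=1 w5=0 w1=0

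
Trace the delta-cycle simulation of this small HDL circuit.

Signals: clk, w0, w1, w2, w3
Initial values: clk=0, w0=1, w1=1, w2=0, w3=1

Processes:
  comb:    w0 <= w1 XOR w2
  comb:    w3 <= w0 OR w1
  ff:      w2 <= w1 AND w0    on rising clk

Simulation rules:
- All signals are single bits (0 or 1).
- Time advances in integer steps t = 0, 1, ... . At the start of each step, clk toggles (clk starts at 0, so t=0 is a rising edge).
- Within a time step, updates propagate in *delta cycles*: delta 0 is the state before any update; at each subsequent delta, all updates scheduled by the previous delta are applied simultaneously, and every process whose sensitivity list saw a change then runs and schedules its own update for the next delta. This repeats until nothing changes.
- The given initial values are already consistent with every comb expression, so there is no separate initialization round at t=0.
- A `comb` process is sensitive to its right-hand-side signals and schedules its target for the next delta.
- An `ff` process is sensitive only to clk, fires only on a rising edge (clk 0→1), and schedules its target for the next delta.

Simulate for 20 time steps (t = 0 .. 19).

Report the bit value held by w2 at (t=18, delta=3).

0

[bits: w2,w1,w0,clk,w3]
t=0: Δ0=01101 Δ1=01111 Δ2=11111 Δ3=11011 | 3Δ
t=1: Δ0=11011 Δ1=11001 | 1Δ
t=2: Δ0=11001 Δ1=11011 Δ2=01011 Δ3=01111 | 3Δ
t=3: Δ0=01111 Δ1=01101 | 1Δ
t=4: Δ0=01101 Δ1=01111 Δ2=11111 Δ3=11011 | 3Δ
t=5: Δ0=11011 Δ1=11001 | 1Δ
t=6: Δ0=11001 Δ1=11011 Δ2=01011 Δ3=01111 | 3Δ
t=7: Δ0=01111 Δ1=01101 | 1Δ
t=8: Δ0=01101 Δ1=01111 Δ2=11111 Δ3=11011 | 3Δ
t=9: Δ0=11011 Δ1=11001 | 1Δ
t=10: Δ0=11001 Δ1=11011 Δ2=01011 Δ3=01111 | 3Δ
t=11: Δ0=01111 Δ1=01101 | 1Δ
t=12: Δ0=01101 Δ1=01111 Δ2=11111 Δ3=11011 | 3Δ
t=13: Δ0=11011 Δ1=11001 | 1Δ
t=14: Δ0=11001 Δ1=11011 Δ2=01011 Δ3=01111 | 3Δ
t=15: Δ0=01111 Δ1=01101 | 1Δ
t=16: Δ0=01101 Δ1=01111 Δ2=11111 Δ3=11011 | 3Δ
t=17: Δ0=11011 Δ1=11001 | 1Δ
t=18: Δ0=11001 Δ1=11011 Δ2=01011 Δ3=01111 | 3Δ
t=19: Δ0=01111 Δ1=01101 | 1Δ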